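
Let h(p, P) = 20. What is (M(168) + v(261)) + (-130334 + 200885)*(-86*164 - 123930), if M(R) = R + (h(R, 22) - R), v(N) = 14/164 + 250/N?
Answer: -208422022530701/21402 ≈ -9.7384e+9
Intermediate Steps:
v(N) = 7/82 + 250/N (v(N) = 14*(1/164) + 250/N = 7/82 + 250/N)
M(R) = 20 (M(R) = R + (20 - R) = 20)
(M(168) + v(261)) + (-130334 + 200885)*(-86*164 - 123930) = (20 + (7/82 + 250/261)) + (-130334 + 200885)*(-86*164 - 123930) = (20 + (7/82 + 250*(1/261))) + 70551*(-14104 - 123930) = (20 + (7/82 + 250/261)) + 70551*(-138034) = (20 + 22327/21402) - 9738436734 = 450367/21402 - 9738436734 = -208422022530701/21402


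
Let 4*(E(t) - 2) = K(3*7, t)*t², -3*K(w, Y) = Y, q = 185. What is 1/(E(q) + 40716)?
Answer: -12/5843009 ≈ -2.0537e-6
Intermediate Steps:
K(w, Y) = -Y/3
E(t) = 2 - t³/12 (E(t) = 2 + ((-t/3)*t²)/4 = 2 + (-t³/3)/4 = 2 - t³/12)
1/(E(q) + 40716) = 1/((2 - 1/12*185³) + 40716) = 1/((2 - 1/12*6331625) + 40716) = 1/((2 - 6331625/12) + 40716) = 1/(-6331601/12 + 40716) = 1/(-5843009/12) = -12/5843009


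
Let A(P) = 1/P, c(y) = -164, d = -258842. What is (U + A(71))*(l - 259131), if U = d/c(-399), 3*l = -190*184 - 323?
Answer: -1244609636958/2911 ≈ -4.2755e+8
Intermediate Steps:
l = -11761 (l = (-190*184 - 323)/3 = (-34960 - 323)/3 = (⅓)*(-35283) = -11761)
U = 129421/82 (U = -258842/(-164) = -258842*(-1/164) = 129421/82 ≈ 1578.3)
(U + A(71))*(l - 259131) = (129421/82 + 1/71)*(-11761 - 259131) = (129421/82 + 1/71)*(-270892) = (9188973/5822)*(-270892) = -1244609636958/2911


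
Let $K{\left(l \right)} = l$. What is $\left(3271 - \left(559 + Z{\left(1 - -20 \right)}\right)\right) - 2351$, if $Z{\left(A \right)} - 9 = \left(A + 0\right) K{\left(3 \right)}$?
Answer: $289$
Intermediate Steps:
$Z{\left(A \right)} = 9 + 3 A$ ($Z{\left(A \right)} = 9 + \left(A + 0\right) 3 = 9 + A 3 = 9 + 3 A$)
$\left(3271 - \left(559 + Z{\left(1 - -20 \right)}\right)\right) - 2351 = \left(3271 - \left(568 + 3 \left(1 - -20\right)\right)\right) - 2351 = \left(3271 - \left(568 + 3 \left(1 + 20\right)\right)\right) - 2351 = \left(3271 - \left(568 + 63\right)\right) - 2351 = \left(3271 - 631\right) - 2351 = 2640 - 2351 = 289$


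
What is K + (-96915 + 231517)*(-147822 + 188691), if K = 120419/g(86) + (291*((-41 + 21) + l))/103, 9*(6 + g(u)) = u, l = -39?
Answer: 18131569037853/3296 ≈ 5.5011e+9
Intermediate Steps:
g(u) = -6 + u/9
K = 111079005/3296 (K = 120419/(-6 + (1/9)*86) + (291*((-41 + 21) - 39))/103 = 120419/(-6 + 86/9) + (291*(-20 - 39))*(1/103) = 120419/(32/9) + (291*(-59))*(1/103) = 120419*(9/32) - 17169*1/103 = 1083771/32 - 17169/103 = 111079005/3296 ≈ 33701.)
K + (-96915 + 231517)*(-147822 + 188691) = 111079005/3296 + (-96915 + 231517)*(-147822 + 188691) = 111079005/3296 + 134602*40869 = 111079005/3296 + 5501049138 = 18131569037853/3296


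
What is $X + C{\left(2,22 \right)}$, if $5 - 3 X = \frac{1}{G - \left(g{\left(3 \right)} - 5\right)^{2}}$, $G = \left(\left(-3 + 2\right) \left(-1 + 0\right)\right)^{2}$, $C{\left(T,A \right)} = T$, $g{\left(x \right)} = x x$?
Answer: $\frac{166}{45} \approx 3.6889$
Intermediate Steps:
$g{\left(x \right)} = x^{2}$
$G = 1$ ($G = \left(\left(-1\right) \left(-1\right)\right)^{2} = 1^{2} = 1$)
$X = \frac{76}{45}$ ($X = \frac{5}{3} - \frac{1}{3 \left(1 - \left(3^{2} - 5\right)^{2}\right)} = \frac{5}{3} - \frac{1}{3 \left(1 - \left(9 - 5\right)^{2}\right)} = \frac{5}{3} - \frac{1}{3 \left(1 - 4^{2}\right)} = \frac{5}{3} - \frac{1}{3 \left(1 - 16\right)} = \frac{5}{3} - \frac{1}{3 \left(-15\right)} = \frac{5}{3} - - \frac{1}{45} = \frac{5}{3} + \frac{1}{45} = \frac{76}{45} \approx 1.6889$)
$X + C{\left(2,22 \right)} = \frac{76}{45} + 2 = \frac{166}{45}$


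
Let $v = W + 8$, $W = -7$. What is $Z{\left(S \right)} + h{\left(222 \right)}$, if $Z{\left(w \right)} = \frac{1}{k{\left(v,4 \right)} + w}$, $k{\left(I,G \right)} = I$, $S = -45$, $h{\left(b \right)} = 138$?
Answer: $\frac{6071}{44} \approx 137.98$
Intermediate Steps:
$v = 1$ ($v = -7 + 8 = 1$)
$Z{\left(w \right)} = \frac{1}{1 + w}$
$Z{\left(S \right)} + h{\left(222 \right)} = \frac{1}{1 - 45} + 138 = \frac{1}{-44} + 138 = - \frac{1}{44} + 138 = \frac{6071}{44}$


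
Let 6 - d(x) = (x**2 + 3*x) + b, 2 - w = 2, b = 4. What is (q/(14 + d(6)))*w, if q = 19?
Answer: 0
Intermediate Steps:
w = 0 (w = 2 - 1*2 = 2 - 2 = 0)
d(x) = 2 - x**2 - 3*x (d(x) = 6 - ((x**2 + 3*x) + 4) = 6 - (4 + x**2 + 3*x) = 6 + (-4 - x**2 - 3*x) = 2 - x**2 - 3*x)
(q/(14 + d(6)))*w = (19/(14 + (2 - 1*6**2 - 3*6)))*0 = (19/(14 + (2 - 1*36 - 18)))*0 = (19/(14 + (2 - 36 - 18)))*0 = (19/(14 - 52))*0 = (19/(-38))*0 = -1/38*19*0 = -1/2*0 = 0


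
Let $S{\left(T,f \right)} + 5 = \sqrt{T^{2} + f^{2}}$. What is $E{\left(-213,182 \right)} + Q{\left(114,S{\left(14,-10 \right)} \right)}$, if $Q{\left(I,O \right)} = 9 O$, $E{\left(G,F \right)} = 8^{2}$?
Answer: $19 + 18 \sqrt{74} \approx 173.84$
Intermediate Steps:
$E{\left(G,F \right)} = 64$
$S{\left(T,f \right)} = -5 + \sqrt{T^{2} + f^{2}}$
$E{\left(-213,182 \right)} + Q{\left(114,S{\left(14,-10 \right)} \right)} = 64 + 9 \left(-5 + \sqrt{14^{2} + \left(-10\right)^{2}}\right) = 64 + 9 \left(-5 + \sqrt{196 + 100}\right) = 64 + 9 \left(-5 + \sqrt{296}\right) = 64 + 9 \left(-5 + 2 \sqrt{74}\right) = 64 - \left(45 - 18 \sqrt{74}\right) = 19 + 18 \sqrt{74}$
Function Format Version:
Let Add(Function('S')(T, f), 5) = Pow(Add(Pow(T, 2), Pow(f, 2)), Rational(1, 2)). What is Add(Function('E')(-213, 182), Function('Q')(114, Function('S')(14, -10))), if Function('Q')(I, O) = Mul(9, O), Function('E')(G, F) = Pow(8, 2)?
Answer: Add(19, Mul(18, Pow(74, Rational(1, 2)))) ≈ 173.84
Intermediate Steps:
Function('E')(G, F) = 64
Function('S')(T, f) = Add(-5, Pow(Add(Pow(T, 2), Pow(f, 2)), Rational(1, 2)))
Add(Function('E')(-213, 182), Function('Q')(114, Function('S')(14, -10))) = Add(64, Mul(9, Add(-5, Pow(Add(Pow(14, 2), Pow(-10, 2)), Rational(1, 2))))) = Add(64, Mul(9, Add(-5, Pow(Add(196, 100), Rational(1, 2))))) = Add(64, Mul(9, Add(-5, Pow(296, Rational(1, 2))))) = Add(64, Mul(9, Add(-5, Mul(2, Pow(74, Rational(1, 2)))))) = Add(64, Add(-45, Mul(18, Pow(74, Rational(1, 2))))) = Add(19, Mul(18, Pow(74, Rational(1, 2))))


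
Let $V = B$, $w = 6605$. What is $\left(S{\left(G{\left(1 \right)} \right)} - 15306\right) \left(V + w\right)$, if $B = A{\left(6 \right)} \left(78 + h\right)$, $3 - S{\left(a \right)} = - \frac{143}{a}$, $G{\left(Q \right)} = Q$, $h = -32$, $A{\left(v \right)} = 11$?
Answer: $-107802760$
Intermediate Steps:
$S{\left(a \right)} = 3 + \frac{143}{a}$ ($S{\left(a \right)} = 3 - - \frac{143}{a} = 3 + \frac{143}{a}$)
$B = 506$ ($B = 11 \left(78 - 32\right) = 11 \cdot 46 = 506$)
$V = 506$
$\left(S{\left(G{\left(1 \right)} \right)} - 15306\right) \left(V + w\right) = \left(\left(3 + \frac{143}{1}\right) - 15306\right) \left(506 + 6605\right) = \left(\left(3 + 143 \cdot 1\right) - 15306\right) 7111 = \left(\left(3 + 143\right) - 15306\right) 7111 = \left(146 - 15306\right) 7111 = \left(-15160\right) 7111 = -107802760$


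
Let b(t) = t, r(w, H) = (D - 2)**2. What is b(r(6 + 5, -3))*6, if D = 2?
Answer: 0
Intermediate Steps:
r(w, H) = 0 (r(w, H) = (2 - 2)**2 = 0**2 = 0)
b(r(6 + 5, -3))*6 = 0*6 = 0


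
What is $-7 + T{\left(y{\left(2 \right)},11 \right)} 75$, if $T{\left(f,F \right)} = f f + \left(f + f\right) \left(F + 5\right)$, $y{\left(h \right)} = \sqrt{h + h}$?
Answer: $5093$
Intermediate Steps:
$y{\left(h \right)} = \sqrt{2} \sqrt{h}$ ($y{\left(h \right)} = \sqrt{2 h} = \sqrt{2} \sqrt{h}$)
$T{\left(f,F \right)} = f^{2} + 2 f \left(5 + F\right)$
$-7 + T{\left(y{\left(2 \right)},11 \right)} 75 = -7 + \sqrt{2} \sqrt{2} \left(10 + \sqrt{2} \sqrt{2} + 2 \cdot 11\right) 75 = -7 + 2 \left(10 + 2 + 22\right) 75 = -7 + 2 \cdot 34 \cdot 75 = -7 + 68 \cdot 75 = -7 + 5100 = 5093$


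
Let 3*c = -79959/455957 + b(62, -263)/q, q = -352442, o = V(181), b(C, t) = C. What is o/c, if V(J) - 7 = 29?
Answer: -4338856718838/7052294803 ≈ -615.24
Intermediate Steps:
V(J) = 36 (V(J) = 7 + 29 = 36)
o = 36
c = -14104589606/241047595491 (c = (-79959/455957 + 62/(-352442))/3 = (-79959*1/455957 + 62*(-1/352442))/3 = (-79959/455957 - 31/176221)/3 = (⅓)*(-14104589606/80349198497) = -14104589606/241047595491 ≈ -0.058514)
o/c = 36/(-14104589606/241047595491) = 36*(-241047595491/14104589606) = -4338856718838/7052294803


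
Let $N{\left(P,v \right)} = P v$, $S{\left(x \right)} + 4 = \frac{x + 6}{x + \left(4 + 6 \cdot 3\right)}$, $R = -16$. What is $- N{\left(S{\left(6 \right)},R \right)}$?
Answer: $- \frac{400}{7} \approx -57.143$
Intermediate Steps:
$S{\left(x \right)} = -4 + \frac{6 + x}{22 + x}$ ($S{\left(x \right)} = -4 + \frac{x + 6}{x + \left(4 + 6 \cdot 3\right)} = -4 + \frac{6 + x}{x + \left(4 + 18\right)} = -4 + \frac{6 + x}{x + 22} = -4 + \frac{6 + x}{22 + x}$)
$- N{\left(S{\left(6 \right)},R \right)} = - \frac{-82 - 18}{22 + 6} \left(-16\right) = - \frac{-82 - 18}{28} \left(-16\right) = - \frac{1}{28} \left(-100\right) \left(-16\right) = - \frac{\left(-25\right) \left(-16\right)}{7} = \left(-1\right) \frac{400}{7} = - \frac{400}{7}$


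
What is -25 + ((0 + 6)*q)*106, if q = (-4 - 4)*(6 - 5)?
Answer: -5113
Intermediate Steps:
q = -8 (q = -8*1 = -8)
-25 + ((0 + 6)*q)*106 = -25 + ((0 + 6)*(-8))*106 = -25 + (6*(-8))*106 = -25 - 48*106 = -25 - 5088 = -5113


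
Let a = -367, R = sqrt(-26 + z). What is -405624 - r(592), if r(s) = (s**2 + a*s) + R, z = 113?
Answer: -538824 - sqrt(87) ≈ -5.3883e+5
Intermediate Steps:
R = sqrt(87) (R = sqrt(-26 + 113) = sqrt(87) ≈ 9.3274)
r(s) = sqrt(87) + s**2 - 367*s (r(s) = (s**2 - 367*s) + sqrt(87) = sqrt(87) + s**2 - 367*s)
-405624 - r(592) = -405624 - (sqrt(87) + 592**2 - 367*592) = -405624 - (sqrt(87) + 350464 - 217264) = -405624 - (133200 + sqrt(87)) = -405624 + (-133200 - sqrt(87)) = -538824 - sqrt(87)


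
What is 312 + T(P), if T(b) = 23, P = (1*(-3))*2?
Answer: 335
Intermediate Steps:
P = -6 (P = -3*2 = -6)
312 + T(P) = 312 + 23 = 335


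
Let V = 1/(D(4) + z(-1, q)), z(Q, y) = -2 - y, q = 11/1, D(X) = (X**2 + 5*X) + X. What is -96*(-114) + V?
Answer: 295489/27 ≈ 10944.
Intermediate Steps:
D(X) = X**2 + 6*X
q = 11 (q = 11*1 = 11)
V = 1/27 (V = 1/(4*(6 + 4) + (-2 - 1*11)) = 1/(4*10 + (-2 - 11)) = 1/(40 - 13) = 1/27 ≈ 0.037037)
-96*(-114) + V = -96*(-114) + 1/27 = 10944 + 1/27 = 295489/27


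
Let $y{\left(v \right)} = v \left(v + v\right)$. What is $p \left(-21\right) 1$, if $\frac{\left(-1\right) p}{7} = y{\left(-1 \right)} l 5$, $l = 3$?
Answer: $4410$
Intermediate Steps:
$y{\left(v \right)} = 2 v^{2}$ ($y{\left(v \right)} = v 2 v = 2 v^{2}$)
$p = -210$ ($p = - 7 \cdot 2 \left(-1\right)^{2} \cdot 3 \cdot 5 = - 7 \cdot 2 \cdot 1 \cdot 3 \cdot 5 = - 7 \cdot 2 \cdot 3 \cdot 5 = - 7 \cdot 6 \cdot 5 = \left(-7\right) 30 = -210$)
$p \left(-21\right) 1 = \left(-210\right) \left(-21\right) 1 = 4410 \cdot 1 = 4410$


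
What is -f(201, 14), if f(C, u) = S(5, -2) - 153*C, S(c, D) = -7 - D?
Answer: 30758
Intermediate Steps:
f(C, u) = -5 - 153*C (f(C, u) = (-7 - 1*(-2)) - 153*C = (-7 + 2) - 153*C = -5 - 153*C)
-f(201, 14) = -(-5 - 153*201) = -(-5 - 30753) = -1*(-30758) = 30758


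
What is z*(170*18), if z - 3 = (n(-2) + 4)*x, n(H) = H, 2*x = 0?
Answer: 9180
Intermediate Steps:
x = 0 (x = (1/2)*0 = 0)
z = 3 (z = 3 + (-2 + 4)*0 = 3 + 2*0 = 3 + 0 = 3)
z*(170*18) = 3*(170*18) = 3*3060 = 9180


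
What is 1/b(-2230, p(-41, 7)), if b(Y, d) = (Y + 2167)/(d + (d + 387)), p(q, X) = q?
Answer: -305/63 ≈ -4.8413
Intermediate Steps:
b(Y, d) = (2167 + Y)/(387 + 2*d) (b(Y, d) = (2167 + Y)/(d + (387 + d)) = (2167 + Y)/(387 + 2*d))
1/b(-2230, p(-41, 7)) = 1/((2167 - 2230)/(387 + 2*(-41))) = 1/(-63/(387 - 82)) = 1/(-63/305) = -305/63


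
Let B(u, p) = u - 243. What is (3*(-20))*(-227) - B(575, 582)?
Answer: 13288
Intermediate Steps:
B(u, p) = -243 + u
(3*(-20))*(-227) - B(575, 582) = (3*(-20))*(-227) - (-243 + 575) = -60*(-227) - 1*332 = 13620 - 332 = 13288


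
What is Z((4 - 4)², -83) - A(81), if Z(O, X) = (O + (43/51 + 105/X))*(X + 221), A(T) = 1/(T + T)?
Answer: -13310683/228582 ≈ -58.232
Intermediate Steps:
A(T) = 1/(2*T)
Z(O, X) = (221 + X)*(43/51 + O + 105/X) (Z(O, X) = (O + (43*(1/51) + 105/X))*(221 + X) = (O + (43/51 + 105/X))*(221 + X) = (43/51 + O + 105/X)*(221 + X) = (221 + X)*(43/51 + O + 105/X))
Z((4 - 4)², -83) - A(81) = (874/3 + 221*(4 - 4)² + 23205/(-83) + (43/51)*(-83) + (4 - 4)²*(-83)) - 1/(2*81) = (874/3 + 221*0² + 23205*(-1/83) - 3569/51 + 0²*(-83)) - 1/(2*81) = (874/3 + 221*0 - 23205/83 - 3569/51 + 0*(-83)) - 1*1/162 = (874/3 + 0 - 23205/83 - 3569/51 + 0) - 1/162 = -82156/1411 - 1/162 = -13310683/228582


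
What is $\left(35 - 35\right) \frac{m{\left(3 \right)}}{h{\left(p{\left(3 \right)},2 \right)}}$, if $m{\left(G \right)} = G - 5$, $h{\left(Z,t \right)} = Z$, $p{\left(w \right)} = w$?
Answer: $0$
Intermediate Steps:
$m{\left(G \right)} = -5 + G$ ($m{\left(G \right)} = G - 5 = -5 + G$)
$\left(35 - 35\right) \frac{m{\left(3 \right)}}{h{\left(p{\left(3 \right)},2 \right)}} = \left(35 - 35\right) \frac{-5 + 3}{3} = 0 \left(\left(-2\right) \frac{1}{3}\right) = 0 \left(- \frac{2}{3}\right) = 0$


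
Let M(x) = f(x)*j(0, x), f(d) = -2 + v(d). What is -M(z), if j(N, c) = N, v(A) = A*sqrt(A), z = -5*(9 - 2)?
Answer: 0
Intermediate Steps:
z = -35 (z = -5*7 = -35)
v(A) = A**(3/2)
f(d) = -2 + d**(3/2)
M(x) = 0 (M(x) = (-2 + x**(3/2))*0 = 0)
-M(z) = -1*0 = 0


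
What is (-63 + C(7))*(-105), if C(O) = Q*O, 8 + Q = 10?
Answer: 5145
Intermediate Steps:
Q = 2 (Q = -8 + 10 = 2)
C(O) = 2*O
(-63 + C(7))*(-105) = (-63 + 2*7)*(-105) = (-63 + 14)*(-105) = -49*(-105) = 5145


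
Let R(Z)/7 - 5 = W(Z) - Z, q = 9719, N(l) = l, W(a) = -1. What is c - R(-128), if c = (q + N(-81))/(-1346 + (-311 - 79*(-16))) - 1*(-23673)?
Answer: 8930719/393 ≈ 22724.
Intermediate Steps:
c = 9293851/393 (c = (9719 - 81)/(-1346 + (-311 - 79*(-16))) - 1*(-23673) = 9638/(-1346 + (-311 + 1264)) + 23673 = 9638/(-1346 + 953) + 23673 = 9638/(-393) + 23673 = 9638*(-1/393) + 23673 = -9638/393 + 23673 = 9293851/393 ≈ 23648.)
R(Z) = 28 - 7*Z (R(Z) = 35 + 7*(-1 - Z) = 35 + (-7 - 7*Z) = 28 - 7*Z)
c - R(-128) = 9293851/393 - (28 - 7*(-128)) = 9293851/393 - (28 + 896) = 9293851/393 - 1*924 = 9293851/393 - 924 = 8930719/393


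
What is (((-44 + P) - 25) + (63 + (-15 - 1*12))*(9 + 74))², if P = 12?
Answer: 8590761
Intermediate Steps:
(((-44 + P) - 25) + (63 + (-15 - 1*12))*(9 + 74))² = (((-44 + 12) - 25) + (63 + (-15 - 1*12))*(9 + 74))² = ((-32 - 25) + (63 + (-15 - 12))*83)² = (-57 + (63 - 27)*83)² = (-57 + 36*83)² = (-57 + 2988)² = 2931² = 8590761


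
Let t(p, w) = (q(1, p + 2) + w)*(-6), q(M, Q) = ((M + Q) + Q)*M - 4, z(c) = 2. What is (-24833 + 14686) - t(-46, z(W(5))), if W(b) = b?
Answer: -10681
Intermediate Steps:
q(M, Q) = -4 + M*(M + 2*Q) (q(M, Q) = (M + 2*Q)*M - 4 = M*(M + 2*Q) - 4 = -4 + M*(M + 2*Q))
t(p, w) = -6 - 12*p - 6*w (t(p, w) = ((-4 + 1² + 2*1*(p + 2)) + w)*(-6) = ((-4 + 1 + 2*1*(2 + p)) + w)*(-6) = ((-4 + 1 + (4 + 2*p)) + w)*(-6) = ((1 + 2*p) + w)*(-6) = (1 + w + 2*p)*(-6) = -6 - 12*p - 6*w)
(-24833 + 14686) - t(-46, z(W(5))) = (-24833 + 14686) - (-6 - 12*(-46) - 6*2) = -10147 - (-6 + 552 - 12) = -10147 - 1*534 = -10147 - 534 = -10681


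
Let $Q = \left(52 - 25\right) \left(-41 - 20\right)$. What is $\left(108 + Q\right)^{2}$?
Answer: $2368521$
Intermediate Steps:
$Q = -1647$ ($Q = 27 \left(-41 - 20\right) = 27 \left(-61\right) = -1647$)
$\left(108 + Q\right)^{2} = \left(108 - 1647\right)^{2} = \left(-1539\right)^{2} = 2368521$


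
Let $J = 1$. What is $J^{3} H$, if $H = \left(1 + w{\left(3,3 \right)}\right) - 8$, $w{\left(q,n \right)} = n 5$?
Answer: $8$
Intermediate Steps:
$w{\left(q,n \right)} = 5 n$
$H = 8$ ($H = \left(1 + 5 \cdot 3\right) - 8 = \left(1 + 15\right) - 8 = 16 - 8 = 8$)
$J^{3} H = 1^{3} \cdot 8 = 1 \cdot 8 = 8$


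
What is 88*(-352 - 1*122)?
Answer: -41712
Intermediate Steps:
88*(-352 - 1*122) = 88*(-352 - 122) = 88*(-474) = -41712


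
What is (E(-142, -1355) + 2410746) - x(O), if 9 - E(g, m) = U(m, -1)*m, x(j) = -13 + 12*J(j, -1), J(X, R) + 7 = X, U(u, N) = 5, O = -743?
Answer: 2426543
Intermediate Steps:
J(X, R) = -7 + X
x(j) = -97 + 12*j (x(j) = -13 + 12*(-7 + j) = -13 + (-84 + 12*j) = -97 + 12*j)
E(g, m) = 9 - 5*m
(E(-142, -1355) + 2410746) - x(O) = ((9 - 5*(-1355)) + 2410746) - (-97 + 12*(-743)) = ((9 + 6775) + 2410746) - (-97 - 8916) = (6784 + 2410746) - 1*(-9013) = 2417530 + 9013 = 2426543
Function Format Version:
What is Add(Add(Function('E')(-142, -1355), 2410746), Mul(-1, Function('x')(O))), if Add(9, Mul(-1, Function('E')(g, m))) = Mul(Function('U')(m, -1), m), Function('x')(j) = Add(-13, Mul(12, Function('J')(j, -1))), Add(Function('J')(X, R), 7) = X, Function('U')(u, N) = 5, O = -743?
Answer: 2426543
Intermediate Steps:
Function('J')(X, R) = Add(-7, X)
Function('x')(j) = Add(-97, Mul(12, j)) (Function('x')(j) = Add(-13, Mul(12, Add(-7, j))) = Add(-13, Add(-84, Mul(12, j))) = Add(-97, Mul(12, j)))
Function('E')(g, m) = Add(9, Mul(-5, m)) (Function('E')(g, m) = Add(9, Mul(-1, Mul(5, m))) = Add(9, Mul(-5, m)))
Add(Add(Function('E')(-142, -1355), 2410746), Mul(-1, Function('x')(O))) = Add(Add(Add(9, Mul(-5, -1355)), 2410746), Mul(-1, Add(-97, Mul(12, -743)))) = Add(Add(Add(9, 6775), 2410746), Mul(-1, Add(-97, -8916))) = Add(Add(6784, 2410746), Mul(-1, -9013)) = Add(2417530, 9013) = 2426543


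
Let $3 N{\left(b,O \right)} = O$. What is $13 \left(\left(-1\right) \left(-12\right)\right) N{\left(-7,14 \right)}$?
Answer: $728$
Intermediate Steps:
$N{\left(b,O \right)} = \frac{O}{3}$
$13 \left(\left(-1\right) \left(-12\right)\right) N{\left(-7,14 \right)} = 13 \left(\left(-1\right) \left(-12\right)\right) \frac{1}{3} \cdot 14 = 13 \cdot 12 \cdot \frac{14}{3} = 156 \cdot \frac{14}{3} = 728$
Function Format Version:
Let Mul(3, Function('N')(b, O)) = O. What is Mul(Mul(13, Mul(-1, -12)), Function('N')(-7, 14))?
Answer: 728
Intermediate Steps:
Function('N')(b, O) = Mul(Rational(1, 3), O)
Mul(Mul(13, Mul(-1, -12)), Function('N')(-7, 14)) = Mul(Mul(13, Mul(-1, -12)), Mul(Rational(1, 3), 14)) = Mul(Mul(13, 12), Rational(14, 3)) = Mul(156, Rational(14, 3)) = 728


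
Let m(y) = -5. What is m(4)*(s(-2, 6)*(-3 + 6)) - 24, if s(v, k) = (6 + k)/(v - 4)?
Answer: 6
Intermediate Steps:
s(v, k) = (6 + k)/(-4 + v)
m(4)*(s(-2, 6)*(-3 + 6)) - 24 = -5*(6 + 6)/(-4 - 2)*(-3 + 6) - 24 = -5*12/(-6)*3 - 24 = -5*(-1/6*12)*3 - 24 = -(-10)*3 - 24 = -5*(-6) - 24 = 30 - 24 = 6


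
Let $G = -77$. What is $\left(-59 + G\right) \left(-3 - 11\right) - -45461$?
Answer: $47365$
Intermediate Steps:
$\left(-59 + G\right) \left(-3 - 11\right) - -45461 = \left(-59 - 77\right) \left(-3 - 11\right) - -45461 = - 136 \left(-3 - 11\right) + 45461 = \left(-136\right) \left(-14\right) + 45461 = 1904 + 45461 = 47365$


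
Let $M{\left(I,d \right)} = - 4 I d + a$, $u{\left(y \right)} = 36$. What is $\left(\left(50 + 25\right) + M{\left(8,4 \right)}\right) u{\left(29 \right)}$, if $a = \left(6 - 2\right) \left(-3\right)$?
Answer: $-2340$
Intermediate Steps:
$a = -12$ ($a = 4 \left(-3\right) = -12$)
$M{\left(I,d \right)} = -12 - 4 I d$ ($M{\left(I,d \right)} = - 4 I d - 12 = -12 - 4 I d$)
$\left(\left(50 + 25\right) + M{\left(8,4 \right)}\right) u{\left(29 \right)} = \left(\left(50 + 25\right) - \left(12 + 32 \cdot 4\right)\right) 36 = \left(75 - 140\right) 36 = \left(-65\right) 36 = -2340$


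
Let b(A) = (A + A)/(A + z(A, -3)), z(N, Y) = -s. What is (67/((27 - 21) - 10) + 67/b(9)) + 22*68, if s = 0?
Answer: 6051/4 ≈ 1512.8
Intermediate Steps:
z(N, Y) = 0 (z(N, Y) = -1*0 = 0)
b(A) = 2 (b(A) = (A + A)/(A + 0) = (2*A)/A = 2)
(67/((27 - 21) - 10) + 67/b(9)) + 22*68 = (67/((27 - 21) - 10) + 67/2) + 22*68 = (67/(6 - 10) + 67*(½)) + 1496 = (67/(-4) + 67/2) + 1496 = (67*(-¼) + 67/2) + 1496 = (-67/4 + 67/2) + 1496 = 67/4 + 1496 = 6051/4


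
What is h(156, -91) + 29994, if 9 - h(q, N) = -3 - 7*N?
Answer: 29369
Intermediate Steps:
h(q, N) = 12 + 7*N (h(q, N) = 9 - (-3 - 7*N) = 9 + (3 + 7*N) = 12 + 7*N)
h(156, -91) + 29994 = (12 + 7*(-91)) + 29994 = (12 - 637) + 29994 = -625 + 29994 = 29369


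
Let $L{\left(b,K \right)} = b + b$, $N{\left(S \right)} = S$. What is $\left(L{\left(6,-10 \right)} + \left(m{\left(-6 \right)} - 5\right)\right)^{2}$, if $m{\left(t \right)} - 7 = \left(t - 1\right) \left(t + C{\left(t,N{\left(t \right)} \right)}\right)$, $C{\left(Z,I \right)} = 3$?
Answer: $1225$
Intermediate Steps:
$L{\left(b,K \right)} = 2 b$
$m{\left(t \right)} = 7 + \left(-1 + t\right) \left(3 + t\right)$ ($m{\left(t \right)} = 7 + \left(t - 1\right) \left(t + 3\right) = 7 + \left(-1 + t\right) \left(3 + t\right)$)
$\left(L{\left(6,-10 \right)} + \left(m{\left(-6 \right)} - 5\right)\right)^{2} = \left(2 \cdot 6 + \left(\left(4 + \left(-6\right)^{2} + 2 \left(-6\right)\right) - 5\right)\right)^{2} = \left(12 + \left(\left(4 + 36 - 12\right) - 5\right)\right)^{2} = \left(12 + \left(28 - 5\right)\right)^{2} = \left(12 + 23\right)^{2} = 35^{2} = 1225$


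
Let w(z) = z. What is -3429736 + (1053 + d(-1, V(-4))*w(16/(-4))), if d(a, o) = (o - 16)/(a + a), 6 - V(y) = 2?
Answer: -3428707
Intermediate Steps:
V(y) = 4 (V(y) = 6 - 1*2 = 6 - 2 = 4)
d(a, o) = (-16 + o)/(2*a) (d(a, o) = (-16 + o)/((2*a)) = (-16 + o)*(1/(2*a)) = (-16 + o)/(2*a))
-3429736 + (1053 + d(-1, V(-4))*w(16/(-4))) = -3429736 + (1053 + ((½)*(-16 + 4)/(-1))*(16/(-4))) = -3429736 + (1053 + ((½)*(-1)*(-12))*(16*(-¼))) = -3429736 + (1053 + 6*(-4)) = -3429736 + (1053 - 24) = -3429736 + 1029 = -3428707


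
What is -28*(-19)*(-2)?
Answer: -1064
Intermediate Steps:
-28*(-19)*(-2) = 532*(-2) = -1064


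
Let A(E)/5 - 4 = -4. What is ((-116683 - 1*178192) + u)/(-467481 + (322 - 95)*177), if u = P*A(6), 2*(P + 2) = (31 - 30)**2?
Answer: 294875/427302 ≈ 0.69009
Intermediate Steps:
A(E) = 0 (A(E) = 20 + 5*(-4) = 20 - 20 = 0)
P = -3/2 (P = -2 + (31 - 30)**2/2 = -2 + (1/2)*1**2 = -2 + (1/2)*1 = -2 + 1/2 = -3/2 ≈ -1.5000)
u = 0 (u = -3/2*0 = 0)
((-116683 - 1*178192) + u)/(-467481 + (322 - 95)*177) = ((-116683 - 1*178192) + 0)/(-467481 + (322 - 95)*177) = ((-116683 - 178192) + 0)/(-467481 + 227*177) = (-294875 + 0)/(-467481 + 40179) = -294875/(-427302) = -294875*(-1/427302) = 294875/427302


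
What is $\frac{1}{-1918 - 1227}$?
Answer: $- \frac{1}{3145} \approx -0.00031797$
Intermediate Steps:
$\frac{1}{-1918 - 1227} = \frac{1}{-3145} = - \frac{1}{3145}$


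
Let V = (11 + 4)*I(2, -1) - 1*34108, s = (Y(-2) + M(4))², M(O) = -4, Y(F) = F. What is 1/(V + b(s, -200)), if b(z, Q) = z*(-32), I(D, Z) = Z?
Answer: -1/35275 ≈ -2.8349e-5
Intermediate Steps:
s = 36 (s = (-2 - 4)² = (-6)² = 36)
b(z, Q) = -32*z
V = -34123 (V = (11 + 4)*(-1) - 1*34108 = 15*(-1) - 34108 = -15 - 34108 = -34123)
1/(V + b(s, -200)) = 1/(-34123 - 32*36) = 1/(-34123 - 1152) = 1/(-35275) = -1/35275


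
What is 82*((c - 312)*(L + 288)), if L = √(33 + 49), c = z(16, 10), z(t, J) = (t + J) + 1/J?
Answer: -33759072/5 - 117219*√82/5 ≈ -6.9641e+6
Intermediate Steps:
z(t, J) = J + t + 1/J (z(t, J) = (J + t) + 1/J = J + t + 1/J)
c = 261/10 (c = 10 + 16 + 1/10 = 10 + 16 + ⅒ = 261/10 ≈ 26.100)
L = √82 ≈ 9.0554
82*((c - 312)*(L + 288)) = 82*((261/10 - 312)*(√82 + 288)) = 82*(-2859*(288 + √82)/10) = 82*(-411696/5 - 2859*√82/10) = -33759072/5 - 117219*√82/5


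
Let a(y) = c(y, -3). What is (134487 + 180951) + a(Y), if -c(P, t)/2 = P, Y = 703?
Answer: 314032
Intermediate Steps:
c(P, t) = -2*P
a(y) = -2*y
(134487 + 180951) + a(Y) = (134487 + 180951) - 2*703 = 315438 - 1406 = 314032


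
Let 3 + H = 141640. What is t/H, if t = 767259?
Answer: 767259/141637 ≈ 5.4171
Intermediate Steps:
H = 141637 (H = -3 + 141640 = 141637)
t/H = 767259/141637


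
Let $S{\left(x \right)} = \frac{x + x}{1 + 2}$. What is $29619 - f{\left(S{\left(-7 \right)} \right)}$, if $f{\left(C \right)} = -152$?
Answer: $29771$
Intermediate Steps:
$S{\left(x \right)} = \frac{2 x}{3}$
$29619 - f{\left(S{\left(-7 \right)} \right)} = 29619 - -152 = 29619 + 152 = 29771$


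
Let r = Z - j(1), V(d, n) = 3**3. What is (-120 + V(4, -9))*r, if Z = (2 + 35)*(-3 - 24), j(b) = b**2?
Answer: 93000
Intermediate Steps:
Z = -999 (Z = 37*(-27) = -999)
V(d, n) = 27
r = -1000 (r = -999 - 1*1**2 = -999 - 1*1 = -999 - 1 = -1000)
(-120 + V(4, -9))*r = (-120 + 27)*(-1000) = -93*(-1000) = 93000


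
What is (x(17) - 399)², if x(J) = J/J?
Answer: 158404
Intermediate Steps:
x(J) = 1
(x(17) - 399)² = (1 - 399)² = (-398)² = 158404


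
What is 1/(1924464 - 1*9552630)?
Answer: -1/7628166 ≈ -1.3109e-7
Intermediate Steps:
1/(1924464 - 1*9552630) = 1/(1924464 - 9552630) = 1/(-7628166) = -1/7628166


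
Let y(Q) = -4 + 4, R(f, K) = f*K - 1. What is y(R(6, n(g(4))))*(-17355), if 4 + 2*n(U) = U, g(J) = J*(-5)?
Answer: 0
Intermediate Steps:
g(J) = -5*J
n(U) = -2 + U/2
R(f, K) = -1 + K*f (R(f, K) = K*f - 1 = -1 + K*f)
y(Q) = 0
y(R(6, n(g(4))))*(-17355) = 0*(-17355) = 0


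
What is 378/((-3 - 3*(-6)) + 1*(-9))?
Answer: 63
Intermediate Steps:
378/((-3 - 3*(-6)) + 1*(-9)) = 378/((-3 + 18) - 9) = 378/(15 - 9) = 378/6 = 378*(⅙) = 63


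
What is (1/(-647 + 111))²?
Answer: 1/287296 ≈ 3.4807e-6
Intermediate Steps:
(1/(-647 + 111))² = (1/(-536))² = (-1/536)² = 1/287296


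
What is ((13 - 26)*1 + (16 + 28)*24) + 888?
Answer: 1931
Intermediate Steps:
((13 - 26)*1 + (16 + 28)*24) + 888 = (-13*1 + 44*24) + 888 = (-13 + 1056) + 888 = 1043 + 888 = 1931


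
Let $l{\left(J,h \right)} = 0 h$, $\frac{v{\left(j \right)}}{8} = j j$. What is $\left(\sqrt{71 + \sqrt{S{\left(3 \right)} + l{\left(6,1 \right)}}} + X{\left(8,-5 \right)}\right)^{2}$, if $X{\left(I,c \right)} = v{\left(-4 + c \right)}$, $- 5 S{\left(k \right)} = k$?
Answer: $\frac{\left(3240 + \sqrt{5} \sqrt{355 + i \sqrt{15}}\right)^{2}}{25} \approx 4.309 \cdot 10^{5} + 60.343 i$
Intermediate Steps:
$S{\left(k \right)} = - \frac{k}{5}$
$v{\left(j \right)} = 8 j^{2}$ ($v{\left(j \right)} = 8 j j = 8 j^{2}$)
$X{\left(I,c \right)} = 8 \left(-4 + c\right)^{2}$
$l{\left(J,h \right)} = 0$
$\left(\sqrt{71 + \sqrt{S{\left(3 \right)} + l{\left(6,1 \right)}}} + X{\left(8,-5 \right)}\right)^{2} = \left(\sqrt{71 + \sqrt{\left(- \frac{1}{5}\right) 3 + 0}} + 8 \left(-4 - 5\right)^{2}\right)^{2} = \left(\sqrt{71 + \sqrt{- \frac{3}{5} + 0}} + 8 \left(-9\right)^{2}\right)^{2} = \left(\sqrt{71 + \sqrt{- \frac{3}{5}}} + 8 \cdot 81\right)^{2} = \left(\sqrt{71 + \frac{i \sqrt{15}}{5}} + 648\right)^{2} = \left(648 + \sqrt{71 + \frac{i \sqrt{15}}{5}}\right)^{2}$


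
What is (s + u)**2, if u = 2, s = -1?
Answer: 1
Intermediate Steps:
(s + u)**2 = (-1 + 2)**2 = 1**2 = 1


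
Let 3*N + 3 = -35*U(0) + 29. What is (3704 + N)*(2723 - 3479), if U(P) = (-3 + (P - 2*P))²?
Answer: -2727396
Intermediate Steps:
U(P) = (-3 - P)²
N = -289/3 (N = -1 + (-35*(3 + 0)² + 29)/3 = -1 + (-35*3² + 29)/3 = -1 + (-35*9 + 29)/3 = -1 + (-315 + 29)/3 = -1 + (⅓)*(-286) = -1 - 286/3 = -289/3 ≈ -96.333)
(3704 + N)*(2723 - 3479) = (3704 - 289/3)*(2723 - 3479) = (10823/3)*(-756) = -2727396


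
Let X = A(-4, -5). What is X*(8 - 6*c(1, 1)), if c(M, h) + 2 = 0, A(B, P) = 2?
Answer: 40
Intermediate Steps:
c(M, h) = -2 (c(M, h) = -2 + 0 = -2)
X = 2
X*(8 - 6*c(1, 1)) = 2*(8 - 6*(-2)) = 2*(8 + 12) = 2*20 = 40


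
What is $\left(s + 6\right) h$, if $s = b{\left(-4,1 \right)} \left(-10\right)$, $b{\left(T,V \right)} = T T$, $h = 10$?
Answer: $-1540$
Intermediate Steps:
$b{\left(T,V \right)} = T^{2}$
$s = -160$ ($s = \left(-4\right)^{2} \left(-10\right) = 16 \left(-10\right) = -160$)
$\left(s + 6\right) h = \left(-160 + 6\right) 10 = \left(-154\right) 10 = -1540$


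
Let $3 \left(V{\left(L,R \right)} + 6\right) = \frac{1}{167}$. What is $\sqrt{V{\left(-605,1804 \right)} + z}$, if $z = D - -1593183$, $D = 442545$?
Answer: $\frac{\sqrt{510968258223}}{501} \approx 1426.8$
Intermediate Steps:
$V{\left(L,R \right)} = - \frac{3005}{501}$ ($V{\left(L,R \right)} = -6 + \frac{1}{3 \cdot 167} = -6 + \frac{1}{3} \cdot \frac{1}{167} = -6 + \frac{1}{501} = - \frac{3005}{501}$)
$z = 2035728$ ($z = 442545 - -1593183 = 442545 + 1593183 = 2035728$)
$\sqrt{V{\left(-605,1804 \right)} + z} = \sqrt{- \frac{3005}{501} + 2035728} = \sqrt{\frac{1019896723}{501}} = \frac{\sqrt{510968258223}}{501}$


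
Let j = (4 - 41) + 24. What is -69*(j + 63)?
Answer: -3450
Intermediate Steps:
j = -13 (j = -37 + 24 = -13)
-69*(j + 63) = -69*(-13 + 63) = -69*50 = -3450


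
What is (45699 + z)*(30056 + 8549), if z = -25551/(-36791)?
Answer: 64908032643300/36791 ≈ 1.7642e+9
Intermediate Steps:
z = 25551/36791 (z = -25551*(-1/36791) = 25551/36791 ≈ 0.69449)
(45699 + z)*(30056 + 8549) = (45699 + 25551/36791)*(30056 + 8549) = (1681337460/36791)*38605 = 64908032643300/36791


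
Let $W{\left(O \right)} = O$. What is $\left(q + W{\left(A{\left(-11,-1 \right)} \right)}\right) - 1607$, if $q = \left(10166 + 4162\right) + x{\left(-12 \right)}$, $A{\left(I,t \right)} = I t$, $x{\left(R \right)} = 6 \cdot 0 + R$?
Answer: $12720$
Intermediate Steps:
$x{\left(R \right)} = R$ ($x{\left(R \right)} = 0 + R = R$)
$q = 14316$ ($q = \left(10166 + 4162\right) - 12 = 14328 - 12 = 14316$)
$\left(q + W{\left(A{\left(-11,-1 \right)} \right)}\right) - 1607 = \left(14316 - -11\right) - 1607 = \left(14316 + 11\right) - 1607 = 14327 - 1607 = 12720$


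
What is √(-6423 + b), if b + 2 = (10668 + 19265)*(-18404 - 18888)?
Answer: I*√1116267861 ≈ 33411.0*I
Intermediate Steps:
b = -1116261438 (b = -2 + (10668 + 19265)*(-18404 - 18888) = -2 + 29933*(-37292) = -2 - 1116261436 = -1116261438)
√(-6423 + b) = √(-6423 - 1116261438) = √(-1116267861) = I*√1116267861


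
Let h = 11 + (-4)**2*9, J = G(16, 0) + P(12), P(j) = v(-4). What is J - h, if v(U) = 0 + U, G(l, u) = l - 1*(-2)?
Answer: -141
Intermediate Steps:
G(l, u) = 2 + l (G(l, u) = l + 2 = 2 + l)
v(U) = U
P(j) = -4
J = 14 (J = (2 + 16) - 4 = 18 - 4 = 14)
h = 155 (h = 11 + 16*9 = 11 + 144 = 155)
J - h = 14 - 1*155 = 14 - 155 = -141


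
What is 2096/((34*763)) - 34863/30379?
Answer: -24727693/23179177 ≈ -1.0668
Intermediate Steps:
2096/((34*763)) - 34863/30379 = 2096/25942 - 34863*1/30379 = 2096*(1/25942) - 34863/30379 = 1048/12971 - 34863/30379 = -24727693/23179177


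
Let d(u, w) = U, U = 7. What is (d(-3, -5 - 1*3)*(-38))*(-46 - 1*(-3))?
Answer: 11438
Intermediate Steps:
d(u, w) = 7
(d(-3, -5 - 1*3)*(-38))*(-46 - 1*(-3)) = (7*(-38))*(-46 - 1*(-3)) = -266*(-46 + 3) = -266*(-43) = 11438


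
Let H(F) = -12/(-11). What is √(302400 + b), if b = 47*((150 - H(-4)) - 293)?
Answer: √35770955/11 ≈ 543.72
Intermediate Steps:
H(F) = 12/11 (H(F) = -12*(-1/11) = 12/11)
b = -74495/11 (b = 47*((150 - 1*12/11) - 293) = 47*((150 - 12/11) - 293) = 47*(1638/11 - 293) = 47*(-1585/11) = -74495/11 ≈ -6772.3)
√(302400 + b) = √(302400 - 74495/11) = √(3251905/11) = √35770955/11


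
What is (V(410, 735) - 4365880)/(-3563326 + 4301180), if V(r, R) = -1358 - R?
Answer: -4367973/737854 ≈ -5.9198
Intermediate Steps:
(V(410, 735) - 4365880)/(-3563326 + 4301180) = ((-1358 - 1*735) - 4365880)/(-3563326 + 4301180) = ((-1358 - 735) - 4365880)/737854 = (-2093 - 4365880)*(1/737854) = -4367973*1/737854 = -4367973/737854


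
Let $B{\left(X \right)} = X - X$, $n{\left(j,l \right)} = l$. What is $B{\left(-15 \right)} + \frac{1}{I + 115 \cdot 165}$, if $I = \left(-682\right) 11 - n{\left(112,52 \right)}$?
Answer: $\frac{1}{11421} \approx 8.7558 \cdot 10^{-5}$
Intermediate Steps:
$B{\left(X \right)} = 0$
$I = -7554$ ($I = \left(-682\right) 11 - 52 = -7502 - 52 = -7554$)
$B{\left(-15 \right)} + \frac{1}{I + 115 \cdot 165} = 0 + \frac{1}{-7554 + 115 \cdot 165} = 0 + \frac{1}{-7554 + 18975} = 0 + \frac{1}{11421} = \frac{1}{11421}$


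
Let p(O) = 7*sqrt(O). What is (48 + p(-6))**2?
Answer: 2010 + 672*I*sqrt(6) ≈ 2010.0 + 1646.1*I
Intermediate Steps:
(48 + p(-6))**2 = (48 + 7*sqrt(-6))**2 = (48 + 7*(I*sqrt(6)))**2 = (48 + 7*I*sqrt(6))**2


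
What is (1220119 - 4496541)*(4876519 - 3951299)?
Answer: -3031411162840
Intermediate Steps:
(1220119 - 4496541)*(4876519 - 3951299) = -3276422*925220 = -3031411162840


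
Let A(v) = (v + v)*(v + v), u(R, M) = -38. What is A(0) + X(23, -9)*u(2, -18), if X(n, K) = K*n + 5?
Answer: 7676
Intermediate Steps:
A(v) = 4*v**2 (A(v) = (2*v)*(2*v) = 4*v**2)
X(n, K) = 5 + K*n
A(0) + X(23, -9)*u(2, -18) = 4*0**2 + (5 - 9*23)*(-38) = 4*0 + (5 - 207)*(-38) = 0 - 202*(-38) = 0 + 7676 = 7676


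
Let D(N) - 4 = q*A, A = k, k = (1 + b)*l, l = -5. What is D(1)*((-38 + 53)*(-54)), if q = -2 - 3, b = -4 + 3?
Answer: -3240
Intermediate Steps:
b = -1
q = -5
k = 0 (k = (1 - 1)*(-5) = 0*(-5) = 0)
A = 0
D(N) = 4 (D(N) = 4 - 5*0 = 4 + 0 = 4)
D(1)*((-38 + 53)*(-54)) = 4*((-38 + 53)*(-54)) = 4*(15*(-54)) = 4*(-810) = -3240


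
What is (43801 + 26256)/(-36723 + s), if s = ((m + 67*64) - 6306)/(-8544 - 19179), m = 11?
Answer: -647396737/339356574 ≈ -1.9077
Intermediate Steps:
s = 669/9241 (s = ((11 + 67*64) - 6306)/(-8544 - 19179) = ((11 + 4288) - 6306)/(-27723) = (4299 - 6306)*(-1/27723) = -2007*(-1/27723) = 669/9241 ≈ 0.072395)
(43801 + 26256)/(-36723 + s) = (43801 + 26256)/(-36723 + 669/9241) = 70057/(-339356574/9241) = 70057*(-9241/339356574) = -647396737/339356574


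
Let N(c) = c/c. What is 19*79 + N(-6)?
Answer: 1502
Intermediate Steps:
N(c) = 1
19*79 + N(-6) = 19*79 + 1 = 1501 + 1 = 1502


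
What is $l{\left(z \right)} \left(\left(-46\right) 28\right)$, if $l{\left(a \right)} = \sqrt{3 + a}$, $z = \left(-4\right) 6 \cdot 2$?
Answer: $- 3864 i \sqrt{5} \approx - 8640.2 i$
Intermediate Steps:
$z = -48$ ($z = \left(-24\right) 2 = -48$)
$l{\left(z \right)} \left(\left(-46\right) 28\right) = \sqrt{3 - 48} \left(\left(-46\right) 28\right) = \sqrt{-45} \left(-1288\right) = 3 i \sqrt{5} \left(-1288\right) = - 3864 i \sqrt{5}$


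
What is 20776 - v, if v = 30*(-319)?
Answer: 30346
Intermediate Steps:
v = -9570
20776 - v = 20776 - 1*(-9570) = 20776 + 9570 = 30346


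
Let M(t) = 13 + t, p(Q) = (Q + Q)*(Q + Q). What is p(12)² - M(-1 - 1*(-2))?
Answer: 331762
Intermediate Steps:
p(Q) = 4*Q² (p(Q) = (2*Q)*(2*Q) = 4*Q²)
p(12)² - M(-1 - 1*(-2)) = (4*12²)² - (13 + (-1 - 1*(-2))) = (4*144)² - (13 + (-1 + 2)) = 576² - (13 + 1) = 331776 - 1*14 = 331776 - 14 = 331762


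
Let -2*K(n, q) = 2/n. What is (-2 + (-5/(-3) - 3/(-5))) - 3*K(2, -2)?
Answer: 53/30 ≈ 1.7667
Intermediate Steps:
K(n, q) = -1/n
(-2 + (-5/(-3) - 3/(-5))) - 3*K(2, -2) = (-2 + (-5/(-3) - 3/(-5))) - (-3)/2 = (-2 + (-5*(-⅓) - 3*(-⅕))) - (-3)/2 = (-2 + (5/3 + ⅗)) - 3*(-½) = (-2 + 34/15) + 3/2 = 4/15 + 3/2 = 53/30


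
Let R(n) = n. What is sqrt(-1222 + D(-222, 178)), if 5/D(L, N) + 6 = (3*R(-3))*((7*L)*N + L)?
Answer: I*sqrt(3034261310817)/49830 ≈ 34.957*I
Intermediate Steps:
D(L, N) = 5/(-6 - 9*L - 63*L*N) (D(L, N) = 5/(-6 + (3*(-3))*((7*L)*N + L)) = 5/(-6 - 9*(7*L*N + L)) = 5/(-6 - 9*(L + 7*L*N)) = 5/(-6 + (-9*L - 63*L*N)) = 5/(-6 - 9*L - 63*L*N))
sqrt(-1222 + D(-222, 178)) = sqrt(-1222 + 5/(3*(-2 - 3*(-222) - 21*(-222)*178))) = sqrt(-1222 + 5/(3*(-2 + 666 + 829836))) = sqrt(-1222 + (5/3)/830500) = sqrt(-1222 + (5/3)*(1/830500)) = sqrt(-1222 + 1/498300) = sqrt(-608922599/498300) = I*sqrt(3034261310817)/49830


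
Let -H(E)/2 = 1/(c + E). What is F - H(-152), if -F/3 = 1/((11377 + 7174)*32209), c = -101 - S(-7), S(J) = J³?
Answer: 597509024/26887912155 ≈ 0.022222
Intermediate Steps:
c = 242 (c = -101 - 1*(-7)³ = -101 - 1*(-343) = -101 + 343 = 242)
H(E) = -2/(242 + E)
F = -3/597509159 (F = -3/((11377 + 7174)*32209) = -3/(18551*32209) = -3*1/597509159 = -3/597509159 ≈ -5.0208e-9)
F - H(-152) = -3/597509159 - (-2)/(242 - 152) = -3/597509159 - (-2)/90 = -3/597509159 - 1*(-1/45) = -3/597509159 + 1/45 = 597509024/26887912155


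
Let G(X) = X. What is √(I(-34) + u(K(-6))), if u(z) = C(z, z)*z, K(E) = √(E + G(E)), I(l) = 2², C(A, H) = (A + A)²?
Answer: 2*√(1 - 24*I*√3) ≈ 9.2283 - 9.009*I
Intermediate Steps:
C(A, H) = 4*A² (C(A, H) = (2*A)² = 4*A²)
I(l) = 4
K(E) = √2*√E (K(E) = √(E + E) = √(2*E) = √2*√E)
u(z) = 4*z³ (u(z) = (4*z²)*z = 4*z³)
√(I(-34) + u(K(-6))) = √(4 + 4*(√2*√(-6))³) = √(4 + 4*(√2*(I*√6))³) = √(4 + 4*(2*I*√3)³) = √(4 + 4*(-24*I*√3)) = √(4 - 96*I*√3)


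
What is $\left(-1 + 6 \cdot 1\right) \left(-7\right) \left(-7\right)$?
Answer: $245$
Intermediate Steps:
$\left(-1 + 6 \cdot 1\right) \left(-7\right) \left(-7\right) = \left(-1 + 6\right) \left(-7\right) \left(-7\right) = 5 \left(-7\right) \left(-7\right) = \left(-35\right) \left(-7\right) = 245$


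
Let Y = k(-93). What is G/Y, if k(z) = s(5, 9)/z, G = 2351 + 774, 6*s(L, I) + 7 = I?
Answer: -871875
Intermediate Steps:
s(L, I) = -7/6 + I/6
G = 3125
k(z) = 1/(3*z) (k(z) = (-7/6 + (⅙)*9)/z = (-7/6 + 3/2)/z = 1/(3*z))
Y = -1/279 (Y = (⅓)/(-93) = (⅓)*(-1/93) = -1/279 ≈ -0.0035842)
G/Y = 3125/(-1/279) = 3125*(-279) = -871875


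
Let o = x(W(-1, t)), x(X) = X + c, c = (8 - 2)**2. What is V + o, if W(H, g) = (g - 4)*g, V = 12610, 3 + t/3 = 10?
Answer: 13003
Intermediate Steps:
t = 21 (t = -9 + 3*10 = -9 + 30 = 21)
c = 36 (c = 6**2 = 36)
W(H, g) = g*(-4 + g) (W(H, g) = (-4 + g)*g = g*(-4 + g))
x(X) = 36 + X (x(X) = X + 36 = 36 + X)
o = 393 (o = 36 + 21*(-4 + 21) = 36 + 21*17 = 36 + 357 = 393)
V + o = 12610 + 393 = 13003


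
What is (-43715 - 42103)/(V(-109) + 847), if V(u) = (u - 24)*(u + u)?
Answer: -28606/9947 ≈ -2.8758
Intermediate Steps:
V(u) = 2*u*(-24 + u) (V(u) = (-24 + u)*(2*u) = 2*u*(-24 + u))
(-43715 - 42103)/(V(-109) + 847) = (-43715 - 42103)/(2*(-109)*(-24 - 109) + 847) = -85818/(2*(-109)*(-133) + 847) = -85818/(28994 + 847) = -85818/29841 = -85818*1/29841 = -28606/9947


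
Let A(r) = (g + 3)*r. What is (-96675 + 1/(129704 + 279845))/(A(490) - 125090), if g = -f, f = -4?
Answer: 1799688617/2264805970 ≈ 0.79463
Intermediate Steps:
g = 4 (g = -1*(-4) = 4)
A(r) = 7*r (A(r) = (4 + 3)*r = 7*r)
(-96675 + 1/(129704 + 279845))/(A(490) - 125090) = (-96675 + 1/(129704 + 279845))/(7*490 - 125090) = (-96675 + 1/409549)/(3430 - 125090) = (-96675 + 1/409549)/(-121660) = -39593149574/409549*(-1/121660) = 1799688617/2264805970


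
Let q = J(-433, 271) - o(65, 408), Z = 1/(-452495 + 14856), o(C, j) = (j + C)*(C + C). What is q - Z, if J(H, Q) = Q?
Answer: -26791821940/437639 ≈ -61219.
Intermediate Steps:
o(C, j) = 2*C*(C + j) (o(C, j) = (C + j)*(2*C) = 2*C*(C + j))
Z = -1/437639 (Z = 1/(-437639) = -1/437639 ≈ -2.2850e-6)
q = -61219 (q = 271 - 2*65*(65 + 408) = 271 - 2*65*473 = 271 - 1*61490 = 271 - 61490 = -61219)
q - Z = -61219 - 1*(-1/437639) = -61219 + 1/437639 = -26791821940/437639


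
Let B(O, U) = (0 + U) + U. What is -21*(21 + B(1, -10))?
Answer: -21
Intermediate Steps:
B(O, U) = 2*U (B(O, U) = U + U = 2*U)
-21*(21 + B(1, -10)) = -21*(21 + 2*(-10)) = -21*(21 - 20) = -21*1 = -21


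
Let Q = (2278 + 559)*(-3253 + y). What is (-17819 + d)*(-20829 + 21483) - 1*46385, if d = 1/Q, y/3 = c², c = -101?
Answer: -453913334255398/38795975 ≈ -1.1700e+7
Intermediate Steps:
y = 30603 (y = 3*(-101)² = 3*10201 = 30603)
Q = 77591950 (Q = (2278 + 559)*(-3253 + 30603) = 2837*27350 = 77591950)
d = 1/77591950 ≈ 1.2888e-8
(-17819 + d)*(-20829 + 21483) - 1*46385 = (-17819 + 1/77591950)*(-20829 + 21483) - 1*46385 = -1382610957049/77591950*654 - 46385 = -452113782955023/38795975 - 46385 = -453913334255398/38795975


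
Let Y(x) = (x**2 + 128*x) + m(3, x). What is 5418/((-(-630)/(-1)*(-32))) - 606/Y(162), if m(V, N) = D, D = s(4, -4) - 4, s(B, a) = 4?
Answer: 32053/125280 ≈ 0.25585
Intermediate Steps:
D = 0 (D = 4 - 4 = 0)
m(V, N) = 0
Y(x) = x**2 + 128*x (Y(x) = (x**2 + 128*x) + 0 = x**2 + 128*x)
5418/((-(-630)/(-1)*(-32))) - 606/Y(162) = 5418/((-(-630)/(-1)*(-32))) - 606*1/(162*(128 + 162)) = 5418/((-(-630)*(-1)*(-32))) - 606/(162*290) = 5418/((-18*35*(-32))) - 606/46980 = 5418/((-630*(-32))) - 606*1/46980 = 5418/20160 - 101/7830 = 5418*(1/20160) - 101/7830 = 43/160 - 101/7830 = 32053/125280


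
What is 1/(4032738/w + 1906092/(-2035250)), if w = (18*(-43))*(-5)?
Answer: 43757875/45556963547 ≈ 0.00096051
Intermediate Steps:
w = 3870 (w = -774*(-5) = 3870)
1/(4032738/w + 1906092/(-2035250)) = 1/(4032738/3870 + 1906092/(-2035250)) = 1/(4032738*(1/3870) + 1906092*(-1/2035250)) = 1/(224041/215 - 953046/1017625) = 1/(45556963547/43757875) = 43757875/45556963547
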